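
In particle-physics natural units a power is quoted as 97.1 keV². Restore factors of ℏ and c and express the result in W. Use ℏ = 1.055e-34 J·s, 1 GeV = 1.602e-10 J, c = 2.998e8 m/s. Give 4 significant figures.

Power is [E]/[T] = [E]²/ℏ.
1 GeV² → 1/ℏ × (1 GeV in J)² = 2.433e14 W.
Convert the energy scale: 97.1 keV² = 9.71e-11 GeV².
Result: 9.71e-11 × 2.433e14 = 2.362e4 W.

2.362e4 W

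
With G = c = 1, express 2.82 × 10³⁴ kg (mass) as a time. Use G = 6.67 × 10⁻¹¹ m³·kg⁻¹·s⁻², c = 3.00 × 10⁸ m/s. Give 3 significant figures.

0.0697 s

Mass → time via G/c³.
2.82 × 10³⁴ kg × (G/c³) = 0.0697 s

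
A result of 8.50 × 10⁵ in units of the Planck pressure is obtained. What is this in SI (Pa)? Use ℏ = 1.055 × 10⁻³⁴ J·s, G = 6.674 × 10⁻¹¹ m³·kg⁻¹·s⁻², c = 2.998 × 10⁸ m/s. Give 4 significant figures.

One Planck pressure: p_P = c⁷/(ℏG²) = 4.632 × 10¹¹³ Pa.
8.50 × 10⁵ × 4.632 × 10¹¹³ Pa = 3.937 × 10¹¹⁹ Pa

3.937 × 10¹¹⁹ Pa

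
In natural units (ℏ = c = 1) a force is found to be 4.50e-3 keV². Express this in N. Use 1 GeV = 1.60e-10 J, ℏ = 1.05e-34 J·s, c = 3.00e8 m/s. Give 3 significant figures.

Force is [E]/[L] = [E]²/(ℏc); restore (ℏc)⁻¹.
1 GeV² → 1/(ℏc) × (1 GeV in J)² = 8.13e5 N.
Convert the energy scale: 4.50e-3 keV² = 4.50e-15 GeV².
Result: 4.50e-15 × 8.13e5 = 3.66e-9 N.

3.66e-9 N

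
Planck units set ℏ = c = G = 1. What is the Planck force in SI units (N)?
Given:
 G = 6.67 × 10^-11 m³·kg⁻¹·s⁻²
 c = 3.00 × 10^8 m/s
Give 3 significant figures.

The unique combination of the constants set to 1 with dimensions of force is F_P = c⁴/G.
  = 8.10 × 10^33 / 6.67 × 10^-11
  = 1.21 × 10^44 N

1.21 × 10^44 N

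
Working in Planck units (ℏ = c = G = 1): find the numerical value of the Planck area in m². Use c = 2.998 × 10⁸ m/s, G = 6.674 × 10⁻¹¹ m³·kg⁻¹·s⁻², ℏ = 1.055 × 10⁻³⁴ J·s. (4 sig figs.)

From ℏ = c = G = 1 the area scale is A_P = ℏG/c³.
  = 7.041 × 10⁻⁴⁵ / 2.695 × 10²⁵
  = 2.613 × 10⁻⁷⁰ m²

2.613 × 10⁻⁷⁰ m²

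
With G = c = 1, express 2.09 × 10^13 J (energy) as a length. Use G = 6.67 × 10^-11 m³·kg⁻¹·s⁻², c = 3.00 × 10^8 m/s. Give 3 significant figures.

Energy → length via G/c⁴.
2.09 × 10^13 J × (G/c⁴) = 1.72 × 10^-31 m

1.72 × 10^-31 m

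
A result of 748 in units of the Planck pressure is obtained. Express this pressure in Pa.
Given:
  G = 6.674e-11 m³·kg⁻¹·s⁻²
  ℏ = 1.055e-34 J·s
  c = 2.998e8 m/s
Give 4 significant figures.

3.465e116 Pa

One Planck pressure: p_P = c⁷/(ℏG²) = 4.632e113 Pa.
748 × 4.632e113 Pa = 3.465e116 Pa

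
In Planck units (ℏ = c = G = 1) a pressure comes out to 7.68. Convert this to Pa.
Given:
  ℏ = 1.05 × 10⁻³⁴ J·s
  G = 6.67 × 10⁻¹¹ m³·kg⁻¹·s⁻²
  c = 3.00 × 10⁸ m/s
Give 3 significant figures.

3.60 × 10¹¹⁴ Pa

One Planck pressure: p_P = c⁷/(ℏG²) = 4.68 × 10¹¹³ Pa.
7.68 × 4.68 × 10¹¹³ Pa = 3.60 × 10¹¹⁴ Pa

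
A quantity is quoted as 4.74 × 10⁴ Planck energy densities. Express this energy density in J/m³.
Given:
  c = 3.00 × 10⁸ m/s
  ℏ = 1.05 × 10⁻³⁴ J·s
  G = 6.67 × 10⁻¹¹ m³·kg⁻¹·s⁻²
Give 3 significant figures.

One Planck energy density: u_P = c⁷/(ℏG²) = 4.68 × 10¹¹³ J/m³.
4.74 × 10⁴ × 4.68 × 10¹¹³ J/m³ = 2.22 × 10¹¹⁸ J/m³

2.22 × 10¹¹⁸ J/m³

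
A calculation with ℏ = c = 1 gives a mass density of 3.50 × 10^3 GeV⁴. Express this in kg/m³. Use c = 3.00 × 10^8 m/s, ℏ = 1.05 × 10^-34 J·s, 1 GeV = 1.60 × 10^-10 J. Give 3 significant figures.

8.15 × 10^23 kg/m³

Mass density is [E]/(c²[L]³) = [E]⁴/(ℏ³c⁵).
1 GeV⁴ → 1/(ℏ³c⁵) × (1 GeV in J)⁴ = 2.33 × 10^20 kg/m³.
Result: 3.50 × 10^3 × 2.33 × 10^20 = 8.15 × 10^23 kg/m³.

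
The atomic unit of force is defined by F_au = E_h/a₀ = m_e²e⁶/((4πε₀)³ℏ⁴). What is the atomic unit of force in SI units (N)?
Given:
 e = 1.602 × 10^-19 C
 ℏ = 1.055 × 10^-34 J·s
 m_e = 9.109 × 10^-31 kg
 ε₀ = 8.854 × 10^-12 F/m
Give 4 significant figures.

F_au = E_h/a₀ = m_e²e⁶/((4πε₀)³ℏ⁴)
E_h = 4.354 × 10^-18 J
a₀ = 5.297 × 10^-11 m
E_h/a₀ = 8.220 × 10^-8 N

8.220 × 10^-8 N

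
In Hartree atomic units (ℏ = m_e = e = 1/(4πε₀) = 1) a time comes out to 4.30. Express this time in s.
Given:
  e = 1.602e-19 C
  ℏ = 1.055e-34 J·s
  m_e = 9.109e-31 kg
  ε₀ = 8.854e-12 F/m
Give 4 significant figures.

1.042e-16 s

One atomic unit of time: τ_au = (4πε₀)²ℏ³/(m_e e⁴) = 2.423e-17 s.
4.30 × 2.423e-17 s = 1.042e-16 s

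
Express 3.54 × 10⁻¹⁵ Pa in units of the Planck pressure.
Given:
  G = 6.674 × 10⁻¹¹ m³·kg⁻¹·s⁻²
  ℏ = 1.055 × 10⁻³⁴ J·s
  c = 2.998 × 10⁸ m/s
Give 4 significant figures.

Planck pressure: p_P = c⁷/(ℏG²) = 4.632 × 10¹¹³ Pa.
3.54 × 10⁻¹⁵ / 4.632 × 10¹¹³ = 7.642 × 10⁻¹²⁹

7.642 × 10⁻¹²⁹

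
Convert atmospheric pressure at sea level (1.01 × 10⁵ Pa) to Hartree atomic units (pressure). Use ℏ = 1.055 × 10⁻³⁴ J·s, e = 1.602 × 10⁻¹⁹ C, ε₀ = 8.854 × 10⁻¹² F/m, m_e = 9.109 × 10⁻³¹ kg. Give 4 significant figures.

3.448 × 10⁻⁹

atomic unit of pressure: P_au = E_h/a₀³ = m_e⁴e¹⁰/((4πε₀)⁵ℏ⁸) = 2.929 × 10¹³ Pa.
1.01 × 10⁵ / 2.929 × 10¹³ = 3.448 × 10⁻⁹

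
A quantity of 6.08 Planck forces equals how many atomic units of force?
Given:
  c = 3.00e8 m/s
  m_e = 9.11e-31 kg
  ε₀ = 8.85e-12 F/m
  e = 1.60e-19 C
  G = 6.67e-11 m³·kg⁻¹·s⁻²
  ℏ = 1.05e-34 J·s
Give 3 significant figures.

8.87e51

Planck force: F_P = c⁴/G = 1.21e44 N
atomic unit of force: F_au = E_h/a₀ = m_e²e⁶/((4πε₀)³ℏ⁴) = 8.33e-8 N
6.08 × 1.21e44 / 8.33e-8 = 8.87e51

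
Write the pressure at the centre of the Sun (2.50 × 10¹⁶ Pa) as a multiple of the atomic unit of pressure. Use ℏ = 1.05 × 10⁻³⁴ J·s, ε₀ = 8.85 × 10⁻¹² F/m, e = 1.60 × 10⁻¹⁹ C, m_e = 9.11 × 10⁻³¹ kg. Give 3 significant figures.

atomic unit of pressure: P_au = E_h/a₀³ = m_e⁴e¹⁰/((4πε₀)⁵ℏ⁸) = 3.01 × 10¹³ Pa.
2.50 × 10¹⁶ / 3.01 × 10¹³ = 830

830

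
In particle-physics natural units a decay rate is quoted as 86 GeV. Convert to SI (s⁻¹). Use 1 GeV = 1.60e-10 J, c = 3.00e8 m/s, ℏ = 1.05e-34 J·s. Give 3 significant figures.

1.31e26 s⁻¹

A rate is [E]/ℏ; divide by ℏ.
1 GeV → 1/ℏ × (1 GeV in J) = 1.52e24 s⁻¹.
Result: 86 × 1.52e24 = 1.31e26 s⁻¹.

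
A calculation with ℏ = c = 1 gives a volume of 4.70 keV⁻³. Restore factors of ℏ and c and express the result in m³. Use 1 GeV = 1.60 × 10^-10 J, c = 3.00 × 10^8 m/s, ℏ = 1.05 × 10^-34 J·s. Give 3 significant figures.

Volume is [L]³ = [E]⁻³·(ℏc)³.
1 GeV⁻³ → (ℏc)³ × (1 GeV in J)⁻³ = 7.63 × 10^-48 m³.
Convert the energy scale: 4.70 keV⁻³ = 4.70 × 10^18 GeV⁻³.
Result: 4.70 × 10^18 × 7.63 × 10^-48 = 3.59 × 10^-29 m³.

3.59 × 10^-29 m³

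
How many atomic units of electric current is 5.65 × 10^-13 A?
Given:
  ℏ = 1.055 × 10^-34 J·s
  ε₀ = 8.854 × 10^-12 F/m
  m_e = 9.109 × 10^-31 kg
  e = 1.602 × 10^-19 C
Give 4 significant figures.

atomic unit of electric current: I_au = e E_h/ℏ = m_e e⁵/((4πε₀)²ℏ³) = 6.612 × 10^-3 A.
5.65 × 10^-13 / 6.612 × 10^-3 = 8.545 × 10^-11

8.545 × 10^-11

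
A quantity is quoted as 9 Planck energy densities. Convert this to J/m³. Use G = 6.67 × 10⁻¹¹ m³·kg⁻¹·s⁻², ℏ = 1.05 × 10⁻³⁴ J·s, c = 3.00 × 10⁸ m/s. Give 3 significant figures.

4.21 × 10¹¹⁴ J/m³

One Planck energy density: u_P = c⁷/(ℏG²) = 4.68 × 10¹¹³ J/m³.
9 × 4.68 × 10¹¹³ J/m³ = 4.21 × 10¹¹⁴ J/m³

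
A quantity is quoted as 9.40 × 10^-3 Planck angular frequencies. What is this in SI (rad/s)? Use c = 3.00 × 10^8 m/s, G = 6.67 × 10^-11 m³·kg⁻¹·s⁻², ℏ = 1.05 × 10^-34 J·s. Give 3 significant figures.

One Planck angular frequency: ω_P = √(c⁵/(ℏG)) = 1.86 × 10^43 rad/s.
9.40 × 10^-3 × 1.86 × 10^43 rad/s = 1.75 × 10^41 rad/s

1.75 × 10^41 rad/s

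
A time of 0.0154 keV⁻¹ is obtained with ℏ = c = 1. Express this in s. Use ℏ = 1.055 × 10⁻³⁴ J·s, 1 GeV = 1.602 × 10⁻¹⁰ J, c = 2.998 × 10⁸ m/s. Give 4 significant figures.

A time is [E]⁻¹ in ℏ=c=1; restore one factor of ℏ.
1 GeV⁻¹ → ℏ × (1 GeV in J)⁻¹ = 6.586 × 10⁻²⁵ s.
Convert the energy scale: 0.0154 keV⁻¹ = 1.54 × 10⁴ GeV⁻¹.
Result: 1.54 × 10⁴ × 6.586 × 10⁻²⁵ = 1.014 × 10⁻²⁰ s.

1.014 × 10⁻²⁰ s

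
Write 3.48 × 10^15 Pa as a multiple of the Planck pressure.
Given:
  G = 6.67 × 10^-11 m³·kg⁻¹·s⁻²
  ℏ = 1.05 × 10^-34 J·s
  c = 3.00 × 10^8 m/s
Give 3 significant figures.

7.43 × 10^-99

Planck pressure: p_P = c⁷/(ℏG²) = 4.68 × 10^113 Pa.
3.48 × 10^15 / 4.68 × 10^113 = 7.43 × 10^-99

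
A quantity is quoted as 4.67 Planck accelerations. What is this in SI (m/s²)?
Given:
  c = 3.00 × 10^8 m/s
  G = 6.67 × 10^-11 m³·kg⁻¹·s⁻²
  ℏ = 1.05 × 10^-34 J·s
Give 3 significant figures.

One Planck acceleration: a_P = √(c⁷/(ℏG)) = 5.59 × 10^51 m/s².
4.67 × 5.59 × 10^51 m/s² = 2.61 × 10^52 m/s²

2.61 × 10^52 m/s²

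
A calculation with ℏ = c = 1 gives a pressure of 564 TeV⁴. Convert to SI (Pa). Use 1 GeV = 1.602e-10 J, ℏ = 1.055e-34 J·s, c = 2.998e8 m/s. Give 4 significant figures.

Pressure is [E]/[L]³ = [E]⁴/(ℏc)³.
1 GeV⁴ → 1/(ℏc)³ × (1 GeV in J)⁴ = 2.082e37 Pa.
Convert the energy scale: 564 TeV⁴ = 5.64e14 GeV⁴.
Result: 5.64e14 × 2.082e37 = 1.174e52 Pa.

1.174e52 Pa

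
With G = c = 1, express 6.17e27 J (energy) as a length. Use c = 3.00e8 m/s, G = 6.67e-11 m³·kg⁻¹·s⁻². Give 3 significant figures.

5.08e-17 m

Energy → length via G/c⁴.
6.17e27 J × (G/c⁴) = 5.08e-17 m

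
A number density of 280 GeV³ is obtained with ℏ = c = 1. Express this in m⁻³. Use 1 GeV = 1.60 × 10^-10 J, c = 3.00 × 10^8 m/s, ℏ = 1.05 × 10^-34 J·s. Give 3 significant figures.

3.67 × 10^49 m⁻³

Number density is [L]⁻³ = [E]³/(ℏc)³.
1 GeV³ → 1/(ℏc)³ × (1 GeV in J)³ = 1.31 × 10^47 m⁻³.
Result: 280 × 1.31 × 10^47 = 3.67 × 10^49 m⁻³.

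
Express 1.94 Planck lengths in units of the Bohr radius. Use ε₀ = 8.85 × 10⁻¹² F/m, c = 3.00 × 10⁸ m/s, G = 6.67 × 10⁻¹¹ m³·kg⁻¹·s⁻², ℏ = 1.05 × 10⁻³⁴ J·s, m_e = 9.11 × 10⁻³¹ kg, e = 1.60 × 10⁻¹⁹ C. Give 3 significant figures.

5.94 × 10⁻²⁵

Planck length: ℓ_P = √(ℏG/c³) = 1.61 × 10⁻³⁵ m
Bohr radius: a₀ = 4πε₀ℏ²/(m_e e²) = 5.26 × 10⁻¹¹ m
1.94 × 1.61 × 10⁻³⁵ / 5.26 × 10⁻¹¹ = 5.94 × 10⁻²⁵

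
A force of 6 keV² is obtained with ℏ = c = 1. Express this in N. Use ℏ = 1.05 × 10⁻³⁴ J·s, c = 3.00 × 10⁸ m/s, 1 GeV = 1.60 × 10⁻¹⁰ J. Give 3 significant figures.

Force is [E]/[L] = [E]²/(ℏc); restore (ℏc)⁻¹.
1 GeV² → 1/(ℏc) × (1 GeV in J)² = 8.13 × 10⁵ N.
Convert the energy scale: 6 keV² = 6.00 × 10⁻¹² GeV².
Result: 6.00 × 10⁻¹² × 8.13 × 10⁵ = 4.88 × 10⁻⁶ N.

4.88 × 10⁻⁶ N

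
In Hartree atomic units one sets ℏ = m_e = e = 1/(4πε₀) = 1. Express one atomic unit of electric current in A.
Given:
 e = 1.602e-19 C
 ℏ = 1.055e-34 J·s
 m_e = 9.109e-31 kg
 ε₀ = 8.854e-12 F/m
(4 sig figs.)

I_au = e E_h/ℏ = m_e e⁵/((4πε₀)²ℏ³)
E_h = 4.354e-18 J
e·E_h/ℏ = 6.612e-3 A

6.612e-3 A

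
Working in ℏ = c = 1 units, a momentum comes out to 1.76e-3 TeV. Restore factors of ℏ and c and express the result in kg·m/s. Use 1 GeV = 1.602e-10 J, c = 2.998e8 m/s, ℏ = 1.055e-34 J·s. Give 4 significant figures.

9.405e-19 kg·m/s

Momentum is [E]/c; divide by c.
1 GeV → 1/c × (1 GeV in J) = 5.344e-19 kg·m/s.
Convert the energy scale: 1.76e-3 TeV = 1.76 GeV.
Result: 1.76 × 5.344e-19 = 9.405e-19 kg·m/s.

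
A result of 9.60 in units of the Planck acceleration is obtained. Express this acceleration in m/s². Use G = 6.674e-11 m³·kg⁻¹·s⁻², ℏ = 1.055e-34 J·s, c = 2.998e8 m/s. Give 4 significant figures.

5.338e52 m/s²

One Planck acceleration: a_P = √(c⁷/(ℏG)) = 5.560e51 m/s².
9.60 × 5.560e51 m/s² = 5.338e52 m/s²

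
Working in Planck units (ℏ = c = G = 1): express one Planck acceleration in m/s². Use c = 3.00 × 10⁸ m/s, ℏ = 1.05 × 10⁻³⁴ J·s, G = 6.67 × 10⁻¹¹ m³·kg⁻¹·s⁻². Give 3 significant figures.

From ℏ = c = G = 1 the acceleration scale is a_P = √(c⁷/(ℏG)).
  = √(3.12 × 10¹⁰³)
  = 5.59 × 10⁵¹ m/s²

5.59 × 10⁵¹ m/s²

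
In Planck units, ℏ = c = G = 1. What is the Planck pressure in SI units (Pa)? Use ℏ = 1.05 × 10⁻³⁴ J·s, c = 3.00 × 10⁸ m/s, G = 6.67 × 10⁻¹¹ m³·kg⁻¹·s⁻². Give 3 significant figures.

4.68 × 10¹¹³ Pa

From ℏ = c = G = 1 the pressure scale is p_P = c⁷/(ℏG²).
  = 2.19 × 10⁵⁹ / 4.67 × 10⁻⁵⁵
  = 4.68 × 10¹¹³ Pa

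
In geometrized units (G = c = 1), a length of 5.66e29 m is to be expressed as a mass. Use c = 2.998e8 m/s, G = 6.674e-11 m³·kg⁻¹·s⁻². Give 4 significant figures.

7.622e56 kg

Length → mass via c²/G.
5.66e29 m × (c²/G) = 7.622e56 kg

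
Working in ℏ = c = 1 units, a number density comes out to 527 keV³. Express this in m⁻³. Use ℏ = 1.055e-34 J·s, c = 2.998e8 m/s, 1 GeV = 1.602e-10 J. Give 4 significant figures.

Number density is [L]⁻³ = [E]³/(ℏc)³.
1 GeV³ → 1/(ℏc)³ × (1 GeV in J)³ = 1.299e47 m⁻³.
Convert the energy scale: 527 keV³ = 5.27e-16 GeV³.
Result: 5.27e-16 × 1.299e47 = 6.848e31 m⁻³.

6.848e31 m⁻³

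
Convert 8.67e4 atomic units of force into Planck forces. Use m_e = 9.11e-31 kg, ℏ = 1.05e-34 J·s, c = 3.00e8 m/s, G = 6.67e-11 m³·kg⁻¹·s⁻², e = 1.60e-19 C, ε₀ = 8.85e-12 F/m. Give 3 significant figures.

5.95e-47

atomic unit of force: F_au = E_h/a₀ = m_e²e⁶/((4πε₀)³ℏ⁴) = 8.33e-8 N
Planck force: F_P = c⁴/G = 1.21e44 N
8.67e4 × 8.33e-8 / 1.21e44 = 5.95e-47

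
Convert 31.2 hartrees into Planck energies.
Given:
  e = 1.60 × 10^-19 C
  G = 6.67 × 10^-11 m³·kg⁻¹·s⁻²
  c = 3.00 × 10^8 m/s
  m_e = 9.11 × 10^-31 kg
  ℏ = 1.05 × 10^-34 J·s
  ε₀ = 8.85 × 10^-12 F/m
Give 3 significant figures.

hartree: E_h = m_e e⁴/(4πε₀ℏ)² = 4.38 × 10^-18 J
Planck energy: E_P = √(ℏc⁵/G) = 1.96 × 10^9 J
31.2 × 4.38 × 10^-18 / 1.96 × 10^9 = 6.98 × 10^-26

6.98 × 10^-26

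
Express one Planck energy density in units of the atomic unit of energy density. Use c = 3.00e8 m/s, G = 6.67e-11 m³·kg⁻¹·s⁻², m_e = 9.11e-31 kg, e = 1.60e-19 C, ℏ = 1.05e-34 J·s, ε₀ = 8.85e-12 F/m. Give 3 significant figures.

1.55e100

Planck energy density: u_P = c⁷/(ℏG²) = 4.68e113 J/m³
atomic unit of energy density: u_au = E_h/a₀³ = m_e⁴e¹⁰/((4πε₀)⁵ℏ⁸) = 3.01e13 J/m³
ratio = 4.68e113 / 3.01e13 = 1.55e100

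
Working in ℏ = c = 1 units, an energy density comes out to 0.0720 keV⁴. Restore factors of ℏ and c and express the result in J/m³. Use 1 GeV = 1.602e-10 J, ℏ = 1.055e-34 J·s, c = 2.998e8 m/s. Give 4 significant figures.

1.499e12 J/m³

[E]/[L]³ = [E]⁴/(ℏc)³; restore (ℏc)⁻³.
1 GeV⁴ → 1/(ℏc)³ × (1 GeV in J)⁴ = 2.082e37 J/m³.
Convert the energy scale: 0.0720 keV⁴ = 7.20e-26 GeV⁴.
Result: 7.20e-26 × 2.082e37 = 1.499e12 J/m³.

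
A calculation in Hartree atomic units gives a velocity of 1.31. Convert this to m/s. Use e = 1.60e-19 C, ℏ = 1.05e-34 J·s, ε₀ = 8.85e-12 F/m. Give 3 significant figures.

2.87e6 m/s

One atomic unit of velocity: v_au = e²/(4πε₀ℏ) = 2.19e6 m/s.
1.31 × 2.19e6 m/s = 2.87e6 m/s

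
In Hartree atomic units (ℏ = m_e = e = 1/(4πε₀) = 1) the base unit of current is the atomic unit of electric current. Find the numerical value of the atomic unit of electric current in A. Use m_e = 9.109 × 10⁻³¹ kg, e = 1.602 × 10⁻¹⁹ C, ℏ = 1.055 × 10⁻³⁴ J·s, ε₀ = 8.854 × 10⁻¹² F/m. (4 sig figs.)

6.612 × 10⁻³ A

I_au = e E_h/ℏ = m_e e⁵/((4πε₀)²ℏ³)
E_h = 4.354 × 10⁻¹⁸ J
e·E_h/ℏ = 6.612 × 10⁻³ A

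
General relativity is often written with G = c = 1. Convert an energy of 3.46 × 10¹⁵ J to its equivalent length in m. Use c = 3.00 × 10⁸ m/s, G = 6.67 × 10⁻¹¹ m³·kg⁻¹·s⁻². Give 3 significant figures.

Energy → length via G/c⁴.
3.46 × 10¹⁵ J × (G/c⁴) = 2.85 × 10⁻²⁹ m

2.85 × 10⁻²⁹ m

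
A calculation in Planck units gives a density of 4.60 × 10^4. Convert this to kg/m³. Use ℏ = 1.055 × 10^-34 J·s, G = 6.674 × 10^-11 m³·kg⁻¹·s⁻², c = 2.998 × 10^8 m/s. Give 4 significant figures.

2.371 × 10^101 kg/m³

One Planck density: ρ_P = c⁵/(ℏG²) = 5.154 × 10^96 kg/m³.
4.60 × 10^4 × 5.154 × 10^96 kg/m³ = 2.371 × 10^101 kg/m³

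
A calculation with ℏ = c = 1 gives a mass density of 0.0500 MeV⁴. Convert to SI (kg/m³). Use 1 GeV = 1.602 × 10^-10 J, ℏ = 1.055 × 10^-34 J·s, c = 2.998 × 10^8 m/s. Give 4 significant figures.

Mass density is [E]/(c²[L]³) = [E]⁴/(ℏ³c⁵).
1 GeV⁴ → 1/(ℏ³c⁵) × (1 GeV in J)⁴ = 2.316 × 10^20 kg/m³.
Convert the energy scale: 0.0500 MeV⁴ = 5.00 × 10^-14 GeV⁴.
Result: 5.00 × 10^-14 × 2.316 × 10^20 = 1.158 × 10^7 kg/m³.

1.158 × 10^7 kg/m³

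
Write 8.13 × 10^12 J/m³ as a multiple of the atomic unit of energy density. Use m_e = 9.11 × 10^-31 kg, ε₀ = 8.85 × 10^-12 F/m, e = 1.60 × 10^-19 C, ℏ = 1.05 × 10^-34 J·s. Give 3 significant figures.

atomic unit of energy density: u_au = E_h/a₀³ = m_e⁴e¹⁰/((4πε₀)⁵ℏ⁸) = 3.01 × 10^13 J/m³.
8.13 × 10^12 / 3.01 × 10^13 = 0.270

0.270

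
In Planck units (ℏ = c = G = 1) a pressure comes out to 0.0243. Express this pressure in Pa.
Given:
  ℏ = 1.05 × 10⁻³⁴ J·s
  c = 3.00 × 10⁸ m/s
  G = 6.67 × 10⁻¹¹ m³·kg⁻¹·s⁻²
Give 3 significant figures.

1.14 × 10¹¹² Pa

One Planck pressure: p_P = c⁷/(ℏG²) = 4.68 × 10¹¹³ Pa.
0.0243 × 4.68 × 10¹¹³ Pa = 1.14 × 10¹¹² Pa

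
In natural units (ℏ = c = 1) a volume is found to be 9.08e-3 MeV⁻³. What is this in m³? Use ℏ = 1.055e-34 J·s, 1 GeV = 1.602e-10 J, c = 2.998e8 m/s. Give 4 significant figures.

6.988e-41 m³

Volume is [L]³ = [E]⁻³·(ℏc)³.
1 GeV⁻³ → (ℏc)³ × (1 GeV in J)⁻³ = 7.696e-48 m³.
Convert the energy scale: 9.08e-3 MeV⁻³ = 9.08e6 GeV⁻³.
Result: 9.08e6 × 7.696e-48 = 6.988e-41 m³.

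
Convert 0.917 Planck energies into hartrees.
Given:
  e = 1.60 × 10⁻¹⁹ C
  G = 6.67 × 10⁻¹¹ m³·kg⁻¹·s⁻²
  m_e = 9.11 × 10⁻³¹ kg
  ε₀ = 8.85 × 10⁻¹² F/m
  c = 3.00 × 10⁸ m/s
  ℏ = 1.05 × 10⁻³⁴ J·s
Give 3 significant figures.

4.10 × 10²⁶

Planck energy: E_P = √(ℏc⁵/G) = 1.96 × 10⁹ J
hartree: E_h = m_e e⁴/(4πε₀ℏ)² = 4.38 × 10⁻¹⁸ J
0.917 × 1.96 × 10⁹ / 4.38 × 10⁻¹⁸ = 4.10 × 10²⁶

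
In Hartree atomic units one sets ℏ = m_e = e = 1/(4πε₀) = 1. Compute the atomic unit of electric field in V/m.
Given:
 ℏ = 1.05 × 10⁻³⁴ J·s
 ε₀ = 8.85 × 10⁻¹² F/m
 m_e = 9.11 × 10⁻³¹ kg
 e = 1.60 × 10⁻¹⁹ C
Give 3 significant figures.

E_au = E_h/(e a₀) = m_e²e⁵/((4πε₀)³ℏ⁴)
E_h = 4.38 × 10⁻¹⁸ J
a₀ = 5.26 × 10⁻¹¹ m
E_h/(e·a₀) = 5.20 × 10¹¹ V/m

5.20 × 10¹¹ V/m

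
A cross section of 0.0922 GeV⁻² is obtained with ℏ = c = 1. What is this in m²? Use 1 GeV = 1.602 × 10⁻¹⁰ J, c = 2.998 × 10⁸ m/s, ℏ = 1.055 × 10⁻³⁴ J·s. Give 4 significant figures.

Area is [L]² = [E]⁻²·(ℏc)²; restore (ℏc)².
1 GeV⁻² → (ℏc)² × (1 GeV in J)⁻² = 3.898 × 10⁻³² m².
Result: 0.0922 × 3.898 × 10⁻³² = 3.594 × 10⁻³³ m².

3.594 × 10⁻³³ m²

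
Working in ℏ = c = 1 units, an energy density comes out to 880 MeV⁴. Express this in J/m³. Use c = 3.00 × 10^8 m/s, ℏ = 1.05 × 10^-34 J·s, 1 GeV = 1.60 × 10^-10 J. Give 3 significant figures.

[E]/[L]³ = [E]⁴/(ℏc)³; restore (ℏc)⁻³.
1 GeV⁴ → 1/(ℏc)³ × (1 GeV in J)⁴ = 2.10 × 10^37 J/m³.
Convert the energy scale: 880 MeV⁴ = 8.80 × 10^-10 GeV⁴.
Result: 8.80 × 10^-10 × 2.10 × 10^37 = 1.85 × 10^28 J/m³.

1.85 × 10^28 J/m³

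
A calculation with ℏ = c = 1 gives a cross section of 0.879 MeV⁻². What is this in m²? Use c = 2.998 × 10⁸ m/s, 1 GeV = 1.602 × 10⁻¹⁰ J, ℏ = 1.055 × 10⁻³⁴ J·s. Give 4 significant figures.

Area is [L]² = [E]⁻²·(ℏc)²; restore (ℏc)².
1 GeV⁻² → (ℏc)² × (1 GeV in J)⁻² = 3.898 × 10⁻³² m².
Convert the energy scale: 0.879 MeV⁻² = 8.79 × 10⁵ GeV⁻².
Result: 8.79 × 10⁵ × 3.898 × 10⁻³² = 3.426 × 10⁻²⁶ m².

3.426 × 10⁻²⁶ m²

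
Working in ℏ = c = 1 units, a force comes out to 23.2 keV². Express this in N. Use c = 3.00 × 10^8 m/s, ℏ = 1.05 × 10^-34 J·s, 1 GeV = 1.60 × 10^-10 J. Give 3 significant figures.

Force is [E]/[L] = [E]²/(ℏc); restore (ℏc)⁻¹.
1 GeV² → 1/(ℏc) × (1 GeV in J)² = 8.13 × 10^5 N.
Convert the energy scale: 23.2 keV² = 2.32 × 10^-11 GeV².
Result: 2.32 × 10^-11 × 8.13 × 10^5 = 1.89 × 10^-5 N.

1.89 × 10^-5 N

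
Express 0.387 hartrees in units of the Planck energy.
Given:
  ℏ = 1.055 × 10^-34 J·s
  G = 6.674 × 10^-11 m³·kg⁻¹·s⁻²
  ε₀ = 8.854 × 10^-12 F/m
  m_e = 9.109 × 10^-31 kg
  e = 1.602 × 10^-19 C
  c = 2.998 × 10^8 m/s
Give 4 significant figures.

8.612 × 10^-28

hartree: E_h = m_e e⁴/(4πε₀ℏ)² = 4.354 × 10^-18 J
Planck energy: E_P = √(ℏc⁵/G) = 1.957 × 10^9 J
0.387 × 4.354 × 10^-18 / 1.957 × 10^9 = 8.612 × 10^-28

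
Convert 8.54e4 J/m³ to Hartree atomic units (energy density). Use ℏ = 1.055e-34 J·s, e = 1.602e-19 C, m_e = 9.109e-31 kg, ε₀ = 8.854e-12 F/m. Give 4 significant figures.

atomic unit of energy density: u_au = E_h/a₀³ = m_e⁴e¹⁰/((4πε₀)⁵ℏ⁸) = 2.929e13 J/m³.
8.54e4 / 2.929e13 = 2.916e-9

2.916e-9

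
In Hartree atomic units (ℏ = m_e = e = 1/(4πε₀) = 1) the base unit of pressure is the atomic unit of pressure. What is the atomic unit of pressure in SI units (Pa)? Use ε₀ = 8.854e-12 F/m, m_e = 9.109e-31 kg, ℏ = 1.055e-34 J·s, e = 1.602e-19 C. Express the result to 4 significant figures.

2.929e13 Pa

P_au = E_h/a₀³ = m_e⁴e¹⁰/((4πε₀)⁵ℏ⁸)
E_h = 4.354e-18 J
a₀ = 5.297e-11 m
E_h/a₀³ = 2.929e13 Pa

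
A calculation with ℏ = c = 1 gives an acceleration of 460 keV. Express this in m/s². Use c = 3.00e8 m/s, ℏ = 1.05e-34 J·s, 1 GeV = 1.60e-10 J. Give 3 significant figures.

2.10e29 m/s²

Acceleration is [L]/[T]² = c·[E]/ℏ.
1 GeV → c/ℏ × (1 GeV in J) = 4.57e32 m/s².
Convert the energy scale: 460 keV = 4.60e-4 GeV.
Result: 4.60e-4 × 4.57e32 = 2.10e29 m/s².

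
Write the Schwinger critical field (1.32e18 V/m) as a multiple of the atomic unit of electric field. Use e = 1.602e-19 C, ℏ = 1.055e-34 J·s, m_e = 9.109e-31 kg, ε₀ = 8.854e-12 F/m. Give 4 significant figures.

atomic unit of electric field: E_au = E_h/(e a₀) = m_e²e⁵/((4πε₀)³ℏ⁴) = 5.131e11 V/m.
1.32e18 / 5.131e11 = 2.573e6

2.573e6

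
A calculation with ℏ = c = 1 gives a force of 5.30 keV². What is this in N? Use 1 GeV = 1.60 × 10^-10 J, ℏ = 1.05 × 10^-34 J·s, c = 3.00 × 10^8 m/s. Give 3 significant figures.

4.31 × 10^-6 N

Force is [E]/[L] = [E]²/(ℏc); restore (ℏc)⁻¹.
1 GeV² → 1/(ℏc) × (1 GeV in J)² = 8.13 × 10^5 N.
Convert the energy scale: 5.30 keV² = 5.30 × 10^-12 GeV².
Result: 5.30 × 10^-12 × 8.13 × 10^5 = 4.31 × 10^-6 N.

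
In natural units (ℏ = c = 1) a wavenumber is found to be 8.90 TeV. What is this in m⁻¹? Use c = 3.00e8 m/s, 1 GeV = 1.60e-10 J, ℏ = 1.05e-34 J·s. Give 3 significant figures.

4.52e19 m⁻¹

Inverse length is [E]/(ℏc).
1 GeV → 1/(ℏc) × (1 GeV in J) = 5.08e15 m⁻¹.
Convert the energy scale: 8.90 TeV = 8.90e3 GeV.
Result: 8.90e3 × 5.08e15 = 4.52e19 m⁻¹.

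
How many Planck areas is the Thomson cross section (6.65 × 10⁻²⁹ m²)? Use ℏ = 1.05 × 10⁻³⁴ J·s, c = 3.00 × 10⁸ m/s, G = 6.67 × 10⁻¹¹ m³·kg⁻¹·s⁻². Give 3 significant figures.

Planck area: A_P = ℏG/c³ = 2.59 × 10⁻⁷⁰ m².
6.65 × 10⁻²⁹ / 2.59 × 10⁻⁷⁰ = 2.56 × 10⁴¹

2.56 × 10⁴¹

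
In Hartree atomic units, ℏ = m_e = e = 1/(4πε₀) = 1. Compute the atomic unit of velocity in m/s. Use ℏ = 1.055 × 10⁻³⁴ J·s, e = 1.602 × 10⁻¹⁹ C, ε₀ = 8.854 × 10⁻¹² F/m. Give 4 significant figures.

2.186 × 10⁶ m/s

Dimensional analysis gives v_au = e²/(4πε₀ℏ).
  = 2.566 × 10⁻³⁸ / 1.174 × 10⁻⁴⁴
  = 2.186 × 10⁶ m/s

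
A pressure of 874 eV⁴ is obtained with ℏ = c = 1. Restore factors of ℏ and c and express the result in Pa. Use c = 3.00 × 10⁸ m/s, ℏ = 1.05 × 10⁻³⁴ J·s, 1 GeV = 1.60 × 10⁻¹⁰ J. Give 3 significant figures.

Pressure is [E]/[L]³ = [E]⁴/(ℏc)³.
1 GeV⁴ → 1/(ℏc)³ × (1 GeV in J)⁴ = 2.10 × 10³⁷ Pa.
Convert the energy scale: 874 eV⁴ = 8.74 × 10⁻³⁴ GeV⁴.
Result: 8.74 × 10⁻³⁴ × 2.10 × 10³⁷ = 1.83 × 10⁴ Pa.

1.83 × 10⁴ Pa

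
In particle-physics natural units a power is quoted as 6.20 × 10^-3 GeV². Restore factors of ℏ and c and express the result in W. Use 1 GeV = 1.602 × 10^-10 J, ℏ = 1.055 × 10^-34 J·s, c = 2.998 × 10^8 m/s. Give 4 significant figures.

1.508 × 10^12 W

Power is [E]/[T] = [E]²/ℏ.
1 GeV² → 1/ℏ × (1 GeV in J)² = 2.433 × 10^14 W.
Result: 6.20 × 10^-3 × 2.433 × 10^14 = 1.508 × 10^12 W.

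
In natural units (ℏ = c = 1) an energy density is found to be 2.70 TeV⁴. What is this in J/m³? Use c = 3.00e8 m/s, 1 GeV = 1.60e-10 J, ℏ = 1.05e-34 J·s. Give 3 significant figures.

5.66e49 J/m³

[E]/[L]³ = [E]⁴/(ℏc)³; restore (ℏc)⁻³.
1 GeV⁴ → 1/(ℏc)³ × (1 GeV in J)⁴ = 2.10e37 J/m³.
Convert the energy scale: 2.70 TeV⁴ = 2.70e12 GeV⁴.
Result: 2.70e12 × 2.10e37 = 5.66e49 J/m³.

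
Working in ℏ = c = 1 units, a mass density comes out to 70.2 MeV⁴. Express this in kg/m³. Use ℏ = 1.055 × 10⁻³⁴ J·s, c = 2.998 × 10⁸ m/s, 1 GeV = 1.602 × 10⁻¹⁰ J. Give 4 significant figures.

Mass density is [E]/(c²[L]³) = [E]⁴/(ℏ³c⁵).
1 GeV⁴ → 1/(ℏ³c⁵) × (1 GeV in J)⁴ = 2.316 × 10²⁰ kg/m³.
Convert the energy scale: 70.2 MeV⁴ = 7.02 × 10⁻¹¹ GeV⁴.
Result: 7.02 × 10⁻¹¹ × 2.316 × 10²⁰ = 1.626 × 10¹⁰ kg/m³.

1.626 × 10¹⁰ kg/m³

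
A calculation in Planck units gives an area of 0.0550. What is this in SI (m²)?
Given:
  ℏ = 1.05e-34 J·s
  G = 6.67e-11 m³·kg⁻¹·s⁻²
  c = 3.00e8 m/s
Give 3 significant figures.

One Planck area: A_P = ℏG/c³ = 2.59e-70 m².
0.0550 × 2.59e-70 m² = 1.43e-71 m²

1.43e-71 m²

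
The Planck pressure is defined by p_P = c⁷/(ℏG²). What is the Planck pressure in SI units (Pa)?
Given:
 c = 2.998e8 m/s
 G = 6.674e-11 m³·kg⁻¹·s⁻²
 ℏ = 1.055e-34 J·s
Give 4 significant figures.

4.632e113 Pa

p_P = c⁷/(ℏG²)
  = 2.177e59 / 4.699e-55
  = 4.632e113 Pa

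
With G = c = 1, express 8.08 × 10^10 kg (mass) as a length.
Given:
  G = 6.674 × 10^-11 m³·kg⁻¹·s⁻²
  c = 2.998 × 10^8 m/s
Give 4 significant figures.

In G = c = 1 units mass has dimensions of length; the conversion factor is G/c².
8.08 × 10^10 kg × (G/c²) = 6.000 × 10^-17 m

6.000 × 10^-17 m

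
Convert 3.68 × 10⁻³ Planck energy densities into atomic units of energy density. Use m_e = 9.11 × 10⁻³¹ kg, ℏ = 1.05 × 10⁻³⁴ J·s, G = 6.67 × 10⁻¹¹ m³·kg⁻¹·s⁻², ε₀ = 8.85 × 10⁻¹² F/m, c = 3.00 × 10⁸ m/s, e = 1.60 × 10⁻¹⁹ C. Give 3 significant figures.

5.72 × 10⁹⁷

Planck energy density: u_P = c⁷/(ℏG²) = 4.68 × 10¹¹³ J/m³
atomic unit of energy density: u_au = E_h/a₀³ = m_e⁴e¹⁰/((4πε₀)⁵ℏ⁸) = 3.01 × 10¹³ J/m³
3.68 × 10⁻³ × 4.68 × 10¹¹³ / 3.01 × 10¹³ = 5.72 × 10⁹⁷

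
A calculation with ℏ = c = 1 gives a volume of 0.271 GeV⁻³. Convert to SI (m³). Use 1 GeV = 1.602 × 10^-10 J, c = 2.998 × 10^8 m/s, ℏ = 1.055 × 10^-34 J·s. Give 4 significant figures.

Volume is [L]³ = [E]⁻³·(ℏc)³.
1 GeV⁻³ → (ℏc)³ × (1 GeV in J)⁻³ = 7.696 × 10^-48 m³.
Result: 0.271 × 7.696 × 10^-48 = 2.086 × 10^-48 m³.

2.086 × 10^-48 m³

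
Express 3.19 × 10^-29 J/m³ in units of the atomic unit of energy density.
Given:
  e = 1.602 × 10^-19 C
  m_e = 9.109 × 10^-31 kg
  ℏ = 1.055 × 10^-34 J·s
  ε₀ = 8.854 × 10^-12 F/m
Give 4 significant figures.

atomic unit of energy density: u_au = E_h/a₀³ = m_e⁴e¹⁰/((4πε₀)⁵ℏ⁸) = 2.929 × 10^13 J/m³.
3.19 × 10^-29 / 2.929 × 10^13 = 1.089 × 10^-42

1.089 × 10^-42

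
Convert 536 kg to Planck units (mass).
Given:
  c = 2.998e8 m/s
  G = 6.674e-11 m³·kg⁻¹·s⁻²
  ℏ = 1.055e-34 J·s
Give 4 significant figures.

Planck mass: m_P = √(ℏc/G) = 2.177e-8 kg.
536 / 2.177e-8 = 2.462e10

2.462e10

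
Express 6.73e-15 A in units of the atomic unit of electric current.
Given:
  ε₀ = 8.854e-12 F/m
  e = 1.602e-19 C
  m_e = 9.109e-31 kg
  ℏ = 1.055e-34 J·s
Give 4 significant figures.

atomic unit of electric current: I_au = e E_h/ℏ = m_e e⁵/((4πε₀)²ℏ³) = 6.612e-3 A.
6.73e-15 / 6.612e-3 = 1.018e-12

1.018e-12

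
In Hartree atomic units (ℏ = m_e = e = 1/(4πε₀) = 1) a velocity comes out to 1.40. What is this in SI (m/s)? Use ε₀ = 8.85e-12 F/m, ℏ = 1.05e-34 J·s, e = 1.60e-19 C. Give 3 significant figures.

3.07e6 m/s

One atomic unit of velocity: v_au = e²/(4πε₀ℏ) = 2.19e6 m/s.
1.40 × 2.19e6 m/s = 3.07e6 m/s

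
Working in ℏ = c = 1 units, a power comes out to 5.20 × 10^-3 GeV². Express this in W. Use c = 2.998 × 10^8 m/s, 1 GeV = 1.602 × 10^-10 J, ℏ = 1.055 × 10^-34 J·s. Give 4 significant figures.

Power is [E]/[T] = [E]²/ℏ.
1 GeV² → 1/ℏ × (1 GeV in J)² = 2.433 × 10^14 W.
Result: 5.20 × 10^-3 × 2.433 × 10^14 = 1.265 × 10^12 W.

1.265 × 10^12 W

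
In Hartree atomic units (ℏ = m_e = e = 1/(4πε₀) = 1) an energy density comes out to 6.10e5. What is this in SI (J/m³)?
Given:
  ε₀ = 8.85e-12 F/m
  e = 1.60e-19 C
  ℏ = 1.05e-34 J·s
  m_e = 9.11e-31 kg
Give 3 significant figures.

1.84e19 J/m³

One atomic unit of energy density: u_au = E_h/a₀³ = m_e⁴e¹⁰/((4πε₀)⁵ℏ⁸) = 3.01e13 J/m³.
6.10e5 × 3.01e13 J/m³ = 1.84e19 J/m³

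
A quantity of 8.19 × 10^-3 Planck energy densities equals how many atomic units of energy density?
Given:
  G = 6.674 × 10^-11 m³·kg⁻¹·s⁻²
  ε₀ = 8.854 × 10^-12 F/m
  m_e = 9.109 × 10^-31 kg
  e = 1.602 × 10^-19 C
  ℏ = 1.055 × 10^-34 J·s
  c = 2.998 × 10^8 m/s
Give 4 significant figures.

1.295 × 10^98

Planck energy density: u_P = c⁷/(ℏG²) = 4.632 × 10^113 J/m³
atomic unit of energy density: u_au = E_h/a₀³ = m_e⁴e¹⁰/((4πε₀)⁵ℏ⁸) = 2.929 × 10^13 J/m³
8.19 × 10^-3 × 4.632 × 10^113 / 2.929 × 10^13 = 1.295 × 10^98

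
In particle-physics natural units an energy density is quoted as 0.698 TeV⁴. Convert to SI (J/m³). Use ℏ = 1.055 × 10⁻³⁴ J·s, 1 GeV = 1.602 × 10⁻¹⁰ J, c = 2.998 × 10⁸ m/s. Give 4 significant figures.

1.453 × 10⁴⁹ J/m³

[E]/[L]³ = [E]⁴/(ℏc)³; restore (ℏc)⁻³.
1 GeV⁴ → 1/(ℏc)³ × (1 GeV in J)⁴ = 2.082 × 10³⁷ J/m³.
Convert the energy scale: 0.698 TeV⁴ = 6.98 × 10¹¹ GeV⁴.
Result: 6.98 × 10¹¹ × 2.082 × 10³⁷ = 1.453 × 10⁴⁹ J/m³.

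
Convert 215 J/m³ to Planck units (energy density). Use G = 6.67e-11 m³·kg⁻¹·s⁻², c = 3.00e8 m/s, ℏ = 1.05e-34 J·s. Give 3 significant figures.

Planck energy density: u_P = c⁷/(ℏG²) = 4.68e113 J/m³.
215 / 4.68e113 = 4.59e-112

4.59e-112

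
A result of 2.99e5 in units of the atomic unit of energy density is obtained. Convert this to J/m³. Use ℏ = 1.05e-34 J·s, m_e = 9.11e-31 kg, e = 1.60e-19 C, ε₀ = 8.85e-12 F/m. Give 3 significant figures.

9.01e18 J/m³

One atomic unit of energy density: u_au = E_h/a₀³ = m_e⁴e¹⁰/((4πε₀)⁵ℏ⁸) = 3.01e13 J/m³.
2.99e5 × 3.01e13 J/m³ = 9.01e18 J/m³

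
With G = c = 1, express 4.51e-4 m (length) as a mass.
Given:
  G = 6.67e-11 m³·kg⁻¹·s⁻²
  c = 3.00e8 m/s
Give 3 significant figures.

Length → mass via c²/G.
4.51e-4 m × (c²/G) = 6.09e23 kg

6.09e23 kg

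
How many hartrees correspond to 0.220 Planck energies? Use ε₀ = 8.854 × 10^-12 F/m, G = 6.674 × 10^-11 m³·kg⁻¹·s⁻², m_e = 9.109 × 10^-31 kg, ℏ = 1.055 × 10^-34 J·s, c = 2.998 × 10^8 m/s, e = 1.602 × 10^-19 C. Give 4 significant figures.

Planck energy: E_P = √(ℏc⁵/G) = 1.957 × 10^9 J
hartree: E_h = m_e e⁴/(4πε₀ℏ)² = 4.354 × 10^-18 J
0.220 × 1.957 × 10^9 / 4.354 × 10^-18 = 9.886 × 10^25

9.886 × 10^25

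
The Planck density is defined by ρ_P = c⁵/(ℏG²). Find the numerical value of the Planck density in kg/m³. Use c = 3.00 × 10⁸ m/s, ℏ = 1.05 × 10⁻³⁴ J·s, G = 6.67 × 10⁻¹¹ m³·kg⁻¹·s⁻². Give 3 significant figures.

ρ_P = c⁵/(ℏG²)
  = 2.43 × 10⁴² / 4.67 × 10⁻⁵⁵
  = 5.20 × 10⁹⁶ kg/m³

5.20 × 10⁹⁶ kg/m³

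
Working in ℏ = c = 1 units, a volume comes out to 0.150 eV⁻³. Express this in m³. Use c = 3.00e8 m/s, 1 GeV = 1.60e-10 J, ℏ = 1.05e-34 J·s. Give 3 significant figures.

Volume is [L]³ = [E]⁻³·(ℏc)³.
1 GeV⁻³ → (ℏc)³ × (1 GeV in J)⁻³ = 7.63e-48 m³.
Convert the energy scale: 0.150 eV⁻³ = 1.50e26 GeV⁻³.
Result: 1.50e26 × 7.63e-48 = 1.14e-21 m³.

1.14e-21 m³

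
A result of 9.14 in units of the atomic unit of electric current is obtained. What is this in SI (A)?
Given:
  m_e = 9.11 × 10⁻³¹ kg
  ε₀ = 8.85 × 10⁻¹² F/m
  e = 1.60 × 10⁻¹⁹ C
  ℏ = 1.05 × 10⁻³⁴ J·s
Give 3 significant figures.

One atomic unit of electric current: I_au = e E_h/ℏ = m_e e⁵/((4πε₀)²ℏ³) = 6.67 × 10⁻³ A.
9.14 × 6.67 × 10⁻³ A = 0.0610 A

0.0610 A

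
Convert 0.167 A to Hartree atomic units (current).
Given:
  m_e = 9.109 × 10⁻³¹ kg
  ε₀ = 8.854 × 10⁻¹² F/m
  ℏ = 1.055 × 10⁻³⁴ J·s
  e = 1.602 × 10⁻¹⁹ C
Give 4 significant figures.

atomic unit of electric current: I_au = e E_h/ℏ = m_e e⁵/((4πε₀)²ℏ³) = 6.612 × 10⁻³ A.
0.167 / 6.612 × 10⁻³ = 25.26

25.26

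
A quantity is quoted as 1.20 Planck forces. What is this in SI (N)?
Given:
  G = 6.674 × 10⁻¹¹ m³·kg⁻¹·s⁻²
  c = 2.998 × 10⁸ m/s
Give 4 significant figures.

One Planck force: F_P = c⁴/G = 1.210 × 10⁴⁴ N.
1.20 × 1.210 × 10⁴⁴ N = 1.453 × 10⁴⁴ N

1.453 × 10⁴⁴ N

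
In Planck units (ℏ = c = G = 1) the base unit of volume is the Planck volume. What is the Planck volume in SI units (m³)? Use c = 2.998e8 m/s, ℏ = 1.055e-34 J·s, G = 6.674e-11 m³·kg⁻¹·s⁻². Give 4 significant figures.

V_P = (ℏG/c³)^(3/2)
  = √(1.784e-209)
  = 4.224e-105 m³

4.224e-105 m³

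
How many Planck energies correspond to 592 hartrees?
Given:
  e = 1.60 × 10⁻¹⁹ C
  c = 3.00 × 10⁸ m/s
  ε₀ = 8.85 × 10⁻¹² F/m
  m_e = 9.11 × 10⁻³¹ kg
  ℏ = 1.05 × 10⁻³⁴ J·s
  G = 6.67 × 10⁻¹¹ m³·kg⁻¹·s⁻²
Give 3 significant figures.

1.33 × 10⁻²⁴

hartree: E_h = m_e e⁴/(4πε₀ℏ)² = 4.38 × 10⁻¹⁸ J
Planck energy: E_P = √(ℏc⁵/G) = 1.96 × 10⁹ J
592 × 4.38 × 10⁻¹⁸ / 1.96 × 10⁹ = 1.33 × 10⁻²⁴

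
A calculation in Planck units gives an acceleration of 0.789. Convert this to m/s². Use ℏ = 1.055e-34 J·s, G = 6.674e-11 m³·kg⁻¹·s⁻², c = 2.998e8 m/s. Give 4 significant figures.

One Planck acceleration: a_P = √(c⁷/(ℏG)) = 5.560e51 m/s².
0.789 × 5.560e51 m/s² = 4.387e51 m/s²

4.387e51 m/s²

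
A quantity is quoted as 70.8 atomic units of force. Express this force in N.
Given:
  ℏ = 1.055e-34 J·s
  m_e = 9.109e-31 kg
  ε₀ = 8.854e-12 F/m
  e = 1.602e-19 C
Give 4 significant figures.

5.820e-6 N

One atomic unit of force: F_au = E_h/a₀ = m_e²e⁶/((4πε₀)³ℏ⁴) = 8.220e-8 N.
70.8 × 8.220e-8 N = 5.820e-6 N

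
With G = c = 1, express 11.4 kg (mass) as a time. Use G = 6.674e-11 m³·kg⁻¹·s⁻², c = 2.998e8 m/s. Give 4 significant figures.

2.824e-35 s

Mass → time via G/c³.
11.4 kg × (G/c³) = 2.824e-35 s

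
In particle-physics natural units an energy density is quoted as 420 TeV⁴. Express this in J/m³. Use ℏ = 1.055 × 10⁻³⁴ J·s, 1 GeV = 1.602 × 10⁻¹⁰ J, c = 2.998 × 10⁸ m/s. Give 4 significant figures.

[E]/[L]³ = [E]⁴/(ℏc)³; restore (ℏc)⁻³.
1 GeV⁴ → 1/(ℏc)³ × (1 GeV in J)⁴ = 2.082 × 10³⁷ J/m³.
Convert the energy scale: 420 TeV⁴ = 4.20 × 10¹⁴ GeV⁴.
Result: 4.20 × 10¹⁴ × 2.082 × 10³⁷ = 8.743 × 10⁵¹ J/m³.

8.743 × 10⁵¹ J/m³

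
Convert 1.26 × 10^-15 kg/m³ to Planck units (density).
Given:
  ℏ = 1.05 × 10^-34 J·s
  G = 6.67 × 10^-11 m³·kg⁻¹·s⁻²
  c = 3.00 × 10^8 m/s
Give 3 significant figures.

2.42 × 10^-112

Planck density: ρ_P = c⁵/(ℏG²) = 5.20 × 10^96 kg/m³.
1.26 × 10^-15 / 5.20 × 10^96 = 2.42 × 10^-112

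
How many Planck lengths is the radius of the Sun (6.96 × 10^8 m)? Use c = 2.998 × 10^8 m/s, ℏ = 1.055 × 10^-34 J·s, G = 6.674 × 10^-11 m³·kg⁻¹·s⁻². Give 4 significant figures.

Planck length: ℓ_P = √(ℏG/c³) = 1.616 × 10^-35 m.
6.96 × 10^8 / 1.616 × 10^-35 = 4.306 × 10^43

4.306 × 10^43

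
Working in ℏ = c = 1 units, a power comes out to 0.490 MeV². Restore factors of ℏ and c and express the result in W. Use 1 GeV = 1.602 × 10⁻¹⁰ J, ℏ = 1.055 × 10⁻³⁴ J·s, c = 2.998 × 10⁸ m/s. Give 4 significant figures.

1.192 × 10⁸ W

Power is [E]/[T] = [E]²/ℏ.
1 GeV² → 1/ℏ × (1 GeV in J)² = 2.433 × 10¹⁴ W.
Convert the energy scale: 0.490 MeV² = 4.90 × 10⁻⁷ GeV².
Result: 4.90 × 10⁻⁷ × 2.433 × 10¹⁴ = 1.192 × 10⁸ W.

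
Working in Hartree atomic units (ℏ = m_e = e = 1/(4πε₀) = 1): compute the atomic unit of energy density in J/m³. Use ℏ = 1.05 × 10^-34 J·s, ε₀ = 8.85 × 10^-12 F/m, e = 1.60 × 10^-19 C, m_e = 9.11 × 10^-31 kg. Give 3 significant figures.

The unique combination of the constants set to 1 with dimensions of energy density is u_au = E_h/a₀³ = m_e⁴e¹⁰/((4πε₀)⁵ℏ⁸).
E_h = 4.38 × 10^-18 J
a₀ = 5.26 × 10^-11 m
E_h/a₀³ = 3.01 × 10^13 J/m³

3.01 × 10^13 J/m³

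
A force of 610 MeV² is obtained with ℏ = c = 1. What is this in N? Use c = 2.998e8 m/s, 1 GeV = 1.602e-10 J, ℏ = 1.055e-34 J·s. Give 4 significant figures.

Force is [E]/[L] = [E]²/(ℏc); restore (ℏc)⁻¹.
1 GeV² → 1/(ℏc) × (1 GeV in J)² = 8.114e5 N.
Convert the energy scale: 610 MeV² = 6.10e-4 GeV².
Result: 6.10e-4 × 8.114e5 = 495 N.

495 N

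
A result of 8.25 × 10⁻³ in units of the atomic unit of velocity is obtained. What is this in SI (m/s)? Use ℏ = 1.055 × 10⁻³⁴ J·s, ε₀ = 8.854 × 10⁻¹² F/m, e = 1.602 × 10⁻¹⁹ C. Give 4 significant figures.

1.804 × 10⁴ m/s

One atomic unit of velocity: v_au = e²/(4πε₀ℏ) = 2.186 × 10⁶ m/s.
8.25 × 10⁻³ × 2.186 × 10⁶ m/s = 1.804 × 10⁴ m/s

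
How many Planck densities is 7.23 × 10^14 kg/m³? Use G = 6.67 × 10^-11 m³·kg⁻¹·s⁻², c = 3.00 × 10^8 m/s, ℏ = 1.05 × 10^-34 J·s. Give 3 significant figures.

1.39 × 10^-82

Planck density: ρ_P = c⁵/(ℏG²) = 5.20 × 10^96 kg/m³.
7.23 × 10^14 / 5.20 × 10^96 = 1.39 × 10^-82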